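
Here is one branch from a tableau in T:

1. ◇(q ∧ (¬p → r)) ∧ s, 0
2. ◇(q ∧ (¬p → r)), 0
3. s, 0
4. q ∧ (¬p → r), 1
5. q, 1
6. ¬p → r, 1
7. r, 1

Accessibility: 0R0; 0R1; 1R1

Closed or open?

Not closed

No atom appears with both signs at the same world.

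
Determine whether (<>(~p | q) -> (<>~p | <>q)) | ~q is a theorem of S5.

Tableau for the negation ~((<>(~p | q) -> (<>~p | <>q)) | ~q):
1. ~((<>(~p | q) -> (<>~p | <>q)) | ~q), u
2. ~(<>(~p | q) -> (<>~p | <>q)), u
3. q, u
4. <>(~p | q), u
5. ~(<>~p | <>q), u
6. ~<>~p, u
7. ~<>q, u
8. p, u
9. ~q, u
Accessibility: uRu
Branch closes: q and ~q both at u.
Every branch of the negation's tableau closes; the branch above is one of them.

Yes, valid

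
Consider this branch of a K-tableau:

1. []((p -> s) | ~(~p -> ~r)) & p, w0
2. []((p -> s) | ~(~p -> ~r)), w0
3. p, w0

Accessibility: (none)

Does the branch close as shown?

No atom appears with both signs at the same world.

Open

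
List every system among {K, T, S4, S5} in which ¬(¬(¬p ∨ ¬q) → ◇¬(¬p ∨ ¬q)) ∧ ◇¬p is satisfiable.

K

K-tableau for the formula:
1. ¬(¬(¬p ∨ ¬q) → ◇¬(¬p ∨ ¬q)) ∧ ◇¬p, 0
2. ¬(¬(¬p ∨ ¬q) → ◇¬(¬p ∨ ¬q)), 0
3. ◇¬p, 0
4. ¬(¬p ∨ ¬q), 0
5. ¬◇¬(¬p ∨ ¬q), 0
6. p, 0
7. q, 0
8. ¬p, 1
9. ¬p ∨ ¬q, 1
10. ¬q, 1
Accessibility: 0R1
Complete open branch: satisfiable in K.
T-tableau for the formula:
1. ¬(¬(¬p ∨ ¬q) → ◇¬(¬p ∨ ¬q)) ∧ ◇¬p, 0
2. ¬(¬(¬p ∨ ¬q) → ◇¬(¬p ∨ ¬q)), 0
3. ◇¬p, 0
4. ¬(¬p ∨ ¬q), 0
5. ¬◇¬(¬p ∨ ¬q), 0
6. p, 0
7. q, 0
8. ¬p ∨ ¬q, 0
9. ¬q, 0
Accessibility: 0R0
Branch closes: q and ¬q both at 0.
Every branch closes (one shown): unsatisfiable in T, hence also in S4, S5 (every S4/S5-frame is a T-frame).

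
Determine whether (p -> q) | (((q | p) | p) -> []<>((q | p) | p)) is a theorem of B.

Valid in B

Tableau for the negation ~((p -> q) | (((q | p) | p) -> []<>((q | p) | p))):
1. ~((p -> q) | (((q | p) | p) -> []<>((q | p) | p))), u
2. ~(p -> q), u
3. ~(((q | p) | p) -> []<>((q | p) | p)), u
4. p, u
5. ~q, u
6. (q | p) | p, u
7. ~[]<>((q | p) | p), u
8. q | p, u
9. ~<>((q | p) | p), v
10. ~((q | p) | p), u
11. ~(q | p), u
12. ~p, u
Accessibility: uRu, uRv, vRu, vRv
Branch closes: p and ~p both at u.
All branches of the negation close; one closing branch shown above.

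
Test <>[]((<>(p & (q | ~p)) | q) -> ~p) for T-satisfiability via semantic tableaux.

1. <>[]((<>(p & (q | ~p)) | q) -> ~p), 0
2. []((<>(p & (q | ~p)) | q) -> ~p), 1   [<>-rule on 1: fresh world 1, 0R1]
3. (<>(p & (q | ~p)) | q) -> ~p, 1   [[]-rule on 2 via 1R1]
4. ~p, 1   [->-rule on 3 (branches; this branch)]
Accessibility: 0R0, 0R1, 1R1

Yes, satisfiable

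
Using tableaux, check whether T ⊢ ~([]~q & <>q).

Tableau for the negation []~q & <>q:
1. []~q & <>q, 0
2. []~q, 0
3. <>q, 0
4. ~q, 0
5. q, 1
6. ~q, 1
Accessibility: 0R0, 0R1, 1R1
Branch closes: q and ~q both at 1.
All branches of the negation close; one closing branch shown above.

Yes, valid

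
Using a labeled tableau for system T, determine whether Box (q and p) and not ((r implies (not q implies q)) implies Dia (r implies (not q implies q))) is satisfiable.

1. Box (q and p) and not ((r implies (not q implies q)) implies Dia (r implies (not q implies q))), w0
2. Box (q and p), w0
3. not ((r implies (not q implies q)) implies Dia (r implies (not q implies q))), w0
4. r implies (not q implies q), w0
5. not Dia (r implies (not q implies q)), w0
6. q and p, w0
7. q, w0
8. p, w0
9. not (r implies (not q implies q)), w0
10. r, w0
11. not (not q implies q), w0
12. not q, w0
Accessibility: w0Rw0
Branch closes: q and not q both at w0.
Every branch closes; the branch above is one of them.

Unsatisfiable (every branch closes)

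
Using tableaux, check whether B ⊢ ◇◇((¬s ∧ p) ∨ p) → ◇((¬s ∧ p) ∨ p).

Tableau for the negation ¬(◇◇((¬s ∧ p) ∨ p) → ◇((¬s ∧ p) ∨ p)):
1. ¬(◇◇((¬s ∧ p) ∨ p) → ◇((¬s ∧ p) ∨ p)), w0
2. ◇◇((¬s ∧ p) ∨ p), w0
3. ¬◇((¬s ∧ p) ∨ p), w0
4. ¬((¬s ∧ p) ∨ p), w0
5. ¬(¬s ∧ p), w0
6. ¬p, w0
7. ◇((¬s ∧ p) ∨ p), w1
8. ¬((¬s ∧ p) ∨ p), w1
9. ¬(¬s ∧ p), w1
10. ¬p, w1
11. (¬s ∧ p) ∨ p, w2
12. p, w2
Accessibility: w0Rw0, w0Rw1, w1Rw0, w1Rw1, w1Rw2, w2Rw1, w2Rw2
The negation has an open branch (countermodel exists).

No, not valid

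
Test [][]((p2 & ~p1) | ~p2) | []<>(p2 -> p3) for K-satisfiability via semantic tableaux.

Satisfiable (open branch found)

1. [][]((p2 & ~p1) | ~p2) | []<>(p2 -> p3), u
2. []<>(p2 -> p3), u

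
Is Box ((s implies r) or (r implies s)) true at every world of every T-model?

Valid in T

Tableau for the negation not Box ((s implies r) or (r implies s)):
1. not Box ((s implies r) or (r implies s)), w0
2. not ((s implies r) or (r implies s)), w1
3. not (s implies r), w1
4. not (r implies s), w1
5. s, w1
6. not r, w1
7. r, w1
8. not s, w1
Accessibility: w0Rw0, w0Rw1, w1Rw1
Branch closes: r and not r both at w1.
Every branch of the negation's tableau closes; the branch above is one of them.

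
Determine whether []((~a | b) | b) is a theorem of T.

Tableau for the negation ~[]((~a | b) | b):
1. ~[]((~a | b) | b), u
2. ~((~a | b) | b), v
3. ~(~a | b), v
4. ~b, v
5. a, v
Accessibility: uRu, uRv, vRv
The negation has an open branch (countermodel exists).

Invalid (countermodel exists)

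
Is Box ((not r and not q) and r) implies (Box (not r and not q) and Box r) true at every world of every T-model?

Tableau for the negation not (Box ((not r and not q) and r) implies (Box (not r and not q) and Box r)):
1. not (Box ((not r and not q) and r) implies (Box (not r and not q) and Box r)), 0
2. Box ((not r and not q) and r), 0
3. not (Box (not r and not q) and Box r), 0
4. (not r and not q) and r, 0
5. not r and not q, 0
6. r, 0
7. not r, 0
8. not q, 0
Accessibility: 0R0
Branch closes: r and not r both at 0.
Every branch of the negation's tableau closes; the branch above is one of them.

Valid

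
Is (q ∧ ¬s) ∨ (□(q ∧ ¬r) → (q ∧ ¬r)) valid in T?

Valid

Tableau for the negation ¬((q ∧ ¬s) ∨ (□(q ∧ ¬r) → (q ∧ ¬r))):
1. ¬((q ∧ ¬s) ∨ (□(q ∧ ¬r) → (q ∧ ¬r))), w0
2. ¬(q ∧ ¬s), w0
3. ¬(□(q ∧ ¬r) → (q ∧ ¬r)), w0
4. □(q ∧ ¬r), w0
5. ¬(q ∧ ¬r), w0
6. q ∧ ¬r, w0
7. q, w0
8. ¬r, w0
9. s, w0
10. r, w0
Accessibility: w0Rw0
Branch closes: r and ¬r both at w0.
Every branch of the negation's tableau closes; the branch above is one of them.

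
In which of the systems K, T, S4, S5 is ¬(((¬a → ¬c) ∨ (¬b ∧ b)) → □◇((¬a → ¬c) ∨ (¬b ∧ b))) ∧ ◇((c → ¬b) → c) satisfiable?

K, T, S4

S5-tableau for the formula:
1. ¬(((¬a → ¬c) ∨ (¬b ∧ b)) → □◇((¬a → ¬c) ∨ (¬b ∧ b))) ∧ ◇((c → ¬b) → c), w0
2. ¬(((¬a → ¬c) ∨ (¬b ∧ b)) → □◇((¬a → ¬c) ∨ (¬b ∧ b))), w0
3. ◇((c → ¬b) → c), w0
4. (¬a → ¬c) ∨ (¬b ∧ b), w0
5. ¬□◇((¬a → ¬c) ∨ (¬b ∧ b)), w0
6. ¬a → ¬c, w0
7. ¬c, w0
8. (c → ¬b) → c, w1
9. ¬(c → ¬b), w1
10. c, w1
11. b, w1
12. ¬◇((¬a → ¬c) ∨ (¬b ∧ b)), w2
13. ¬((¬a → ¬c) ∨ (¬b ∧ b)), w0
14. ¬(¬a → ¬c), w0
15. ¬(¬b ∧ b), w0
16. ¬a, w0
17. c, w0
Accessibility: w0Rw0, w0Rw1, w0Rw2, w1Rw0, w1Rw1, w1Rw2, w2Rw0, w2Rw1, w2Rw2
Branch closes: c and ¬c both at w0.
Every branch closes (one shown): unsatisfiable in S5.
S4-tableau for the formula:
1. ¬(((¬a → ¬c) ∨ (¬b ∧ b)) → □◇((¬a → ¬c) ∨ (¬b ∧ b))) ∧ ◇((c → ¬b) → c), w0
2. ¬(((¬a → ¬c) ∨ (¬b ∧ b)) → □◇((¬a → ¬c) ∨ (¬b ∧ b))), w0
3. ◇((c → ¬b) → c), w0
4. (¬a → ¬c) ∨ (¬b ∧ b), w0
5. ¬□◇((¬a → ¬c) ∨ (¬b ∧ b)), w0
6. ¬a → ¬c, w0
7. ¬c, w0
8. (c → ¬b) → c, w1
9. c, w1
10. ¬◇((¬a → ¬c) ∨ (¬b ∧ b)), w2
11. ¬((¬a → ¬c) ∨ (¬b ∧ b)), w2
12. ¬(¬a → ¬c), w2
13. ¬(¬b ∧ b), w2
14. ¬a, w2
15. c, w2
16. ¬b, w2
Accessibility: w0Rw0, w0Rw1, w0Rw2, w1Rw1, w2Rw2
Complete open branch: satisfiable in S4, hence also in K, T (this S4-model is also a K-model and a T-model).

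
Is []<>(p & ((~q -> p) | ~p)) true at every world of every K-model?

Tableau for the negation ~[]<>(p & ((~q -> p) | ~p)):
1. ~[]<>(p & ((~q -> p) | ~p)), 0
2. ~<>(p & ((~q -> p) | ~p)), 1   [~[]-rule on 1: fresh world 1, 0R1]
Accessibility: 0R1
The negation has an open branch (countermodel exists).

Not valid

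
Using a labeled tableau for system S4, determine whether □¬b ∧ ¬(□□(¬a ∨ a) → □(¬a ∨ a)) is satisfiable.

Unsatisfiable (every branch closes)

1. □¬b ∧ ¬(□□(¬a ∨ a) → □(¬a ∨ a)), u
2. □¬b, u
3. ¬(□□(¬a ∨ a) → □(¬a ∨ a)), u
4. □□(¬a ∨ a), u
5. ¬□(¬a ∨ a), u
6. ¬b, u
7. □(¬a ∨ a), u
8. ¬a ∨ a, u
9. a, u
10. ¬(¬a ∨ a), v
11. a, v
12. ¬a, v
Accessibility: uRu, uRv, vRv
Branch closes: a and ¬a both at v.
All branches of the tableau close; one closing branch shown above.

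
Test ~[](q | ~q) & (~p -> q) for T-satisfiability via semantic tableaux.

1. ~[](q | ~q) & (~p -> q), u
2. ~[](q | ~q), u   [&-rule on 1]
3. ~p -> q, u   [&-rule on 1]
4. q, u   [->-rule on 3 (branches; this branch)]
5. ~(q | ~q), v   [~[]-rule on 2: fresh world v, uRv]
6. ~q, v   [~|-rule on 5]
7. q, v   [~|-rule on 5]
Accessibility: uRu, uRv, vRv
Branch closes: q and ~q both at v.
All branches of the tableau close; one closing branch shown above.

Unsatisfiable (every branch closes)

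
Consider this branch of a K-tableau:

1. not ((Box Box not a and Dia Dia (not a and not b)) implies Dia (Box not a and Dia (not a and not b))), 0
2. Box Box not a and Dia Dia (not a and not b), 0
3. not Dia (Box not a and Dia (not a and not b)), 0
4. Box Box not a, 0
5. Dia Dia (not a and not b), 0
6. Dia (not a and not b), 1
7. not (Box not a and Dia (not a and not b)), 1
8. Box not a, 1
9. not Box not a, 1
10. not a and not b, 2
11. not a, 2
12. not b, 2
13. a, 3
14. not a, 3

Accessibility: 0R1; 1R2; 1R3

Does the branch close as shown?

Closed

Both a and not a appear at 3.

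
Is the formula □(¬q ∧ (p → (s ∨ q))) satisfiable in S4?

Yes, satisfiable

1. □(¬q ∧ (p → (s ∨ q))), 0
2. ¬q ∧ (p → (s ∨ q)), 0
3. ¬q, 0
4. p → (s ∨ q), 0
5. s ∨ q, 0
6. s, 0
Accessibility: 0R0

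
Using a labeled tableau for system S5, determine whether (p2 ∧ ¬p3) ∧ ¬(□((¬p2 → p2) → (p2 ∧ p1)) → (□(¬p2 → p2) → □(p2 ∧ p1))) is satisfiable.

1. (p2 ∧ ¬p3) ∧ ¬(□((¬p2 → p2) → (p2 ∧ p1)) → (□(¬p2 → p2) → □(p2 ∧ p1))), u
2. p2 ∧ ¬p3, u
3. ¬(□((¬p2 → p2) → (p2 ∧ p1)) → (□(¬p2 → p2) → □(p2 ∧ p1))), u
4. p2, u
5. ¬p3, u
6. □((¬p2 → p2) → (p2 ∧ p1)), u
7. ¬(□(¬p2 → p2) → □(p2 ∧ p1)), u
8. □(¬p2 → p2), u
9. ¬□(p2 ∧ p1), u
10. (¬p2 → p2) → (p2 ∧ p1), u
11. ¬p2 → p2, u
12. p2 ∧ p1, u
13. p1, u
14. ¬(p2 ∧ p1), v
15. (¬p2 → p2) → (p2 ∧ p1), v
16. ¬p2 → p2, v
17. ¬p1, v
18. ¬(¬p2 → p2), v
19. ¬p2, v
20. p2, v
Accessibility: uRu, uRv, vRu, vRv
Branch closes: p2 and ¬p2 both at v.
All branches of the tableau close; one closing branch shown above.

Unsatisfiable (every branch closes)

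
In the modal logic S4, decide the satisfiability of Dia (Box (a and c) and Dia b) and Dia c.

1. Dia (Box (a and c) and Dia b) and Dia c, 0
2. Dia (Box (a and c) and Dia b), 0
3. Dia c, 0
4. Box (a and c) and Dia b, 1
5. Box (a and c), 1
6. Dia b, 1
7. a and c, 1
8. a, 1
9. c, 1
10. c, 2
11. b, 3
12. a and c, 3
13. a, 3
14. c, 3
Accessibility: 0R0, 0R1, 0R2, 0R3, 1R1, 1R3, 2R2, 3R3

Yes, satisfiable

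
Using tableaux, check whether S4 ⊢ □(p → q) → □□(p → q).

Yes, valid

Tableau for the negation ¬(□(p → q) → □□(p → q)):
1. ¬(□(p → q) → □□(p → q)), w0
2. □(p → q), w0   [¬→-rule on 1]
3. ¬□□(p → q), w0   [¬→-rule on 1]
4. p → q, w0   [□-rule on 2 via w0Rw0]
5. q, w0   [→-rule on 4 (branches; this branch)]
6. ¬□(p → q), w1   [¬□-rule on 3: fresh world w1, w0Rw1]
7. p → q, w1   [□-rule on 2 via w0Rw1]
8. q, w1   [→-rule on 7 (branches; this branch)]
9. ¬(p → q), w2   [¬□-rule on 6: fresh world w2, w1Rw2]
10. p, w2   [¬→-rule on 9]
11. ¬q, w2   [¬→-rule on 9]
12. p → q, w2   [□-rule on 2 via w0Rw2]
13. q, w2   [→-rule on 12 (branches; this branch)]
Accessibility: w0Rw0, w0Rw1, w0Rw2, w1Rw1, w1Rw2, w2Rw2
Branch closes: q and ¬q both at w2.
All branches of the negation close; one closing branch shown above.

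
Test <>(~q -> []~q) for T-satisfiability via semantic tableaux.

Satisfiable (open branch found)

1. <>(~q -> []~q), u
2. ~q -> []~q, v   [<>-rule on 1: fresh world v, uRv]
3. []~q, v   [->-rule on 2 (branches; this branch)]
4. ~q, v   [[]-rule on 3 via vRv]
Accessibility: uRu, uRv, vRv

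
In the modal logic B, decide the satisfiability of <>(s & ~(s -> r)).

1. <>(s & ~(s -> r)), 0
2. s & ~(s -> r), 1
3. s, 1
4. ~(s -> r), 1
5. ~r, 1
Accessibility: 0R0, 0R1, 1R0, 1R1

Satisfiable (open branch found)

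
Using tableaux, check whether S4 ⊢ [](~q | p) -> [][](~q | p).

Tableau for the negation ~([](~q | p) -> [][](~q | p)):
1. ~([](~q | p) -> [][](~q | p)), u
2. [](~q | p), u
3. ~[][](~q | p), u
4. ~q | p, u
5. p, u
6. ~[](~q | p), v
7. ~q | p, v
8. p, v
9. ~(~q | p), w
10. q, w
11. ~p, w
12. ~q | p, w
13. p, w
Accessibility: uRu, uRv, uRw, vRv, vRw, wRw
Branch closes: p and ~p both at w.
All branches of the negation close; one closing branch shown above.

Yes, valid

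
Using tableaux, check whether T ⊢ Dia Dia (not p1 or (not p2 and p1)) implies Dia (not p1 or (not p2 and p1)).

Not valid

Tableau for the negation not (Dia Dia (not p1 or (not p2 and p1)) implies Dia (not p1 or (not p2 and p1))):
1. not (Dia Dia (not p1 or (not p2 and p1)) implies Dia (not p1 or (not p2 and p1))), u
2. Dia Dia (not p1 or (not p2 and p1)), u
3. not Dia (not p1 or (not p2 and p1)), u
4. not (not p1 or (not p2 and p1)), u
5. p1, u
6. not (not p2 and p1), u
7. p2, u
8. Dia (not p1 or (not p2 and p1)), v
9. not (not p1 or (not p2 and p1)), v
10. p1, v
11. not (not p2 and p1), v
12. p2, v
13. not p1 or (not p2 and p1), w
14. not p2 and p1, w
15. not p2, w
16. p1, w
Accessibility: uRu, uRv, vRv, vRw, wRw
The negation has an open branch (countermodel exists).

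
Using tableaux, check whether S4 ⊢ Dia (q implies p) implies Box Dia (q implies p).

Tableau for the negation not (Dia (q implies p) implies Box Dia (q implies p)):
1. not (Dia (q implies p) implies Box Dia (q implies p)), w0
2. Dia (q implies p), w0
3. not Box Dia (q implies p), w0
4. q implies p, w1
5. p, w1
6. not Dia (q implies p), w2
7. not (q implies p), w2
8. q, w2
9. not p, w2
Accessibility: w0Rw0, w0Rw1, w0Rw2, w1Rw1, w2Rw2
The negation has an open branch (countermodel exists).

Not valid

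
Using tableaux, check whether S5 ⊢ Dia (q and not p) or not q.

Tableau for the negation not (Dia (q and not p) or not q):
1. not (Dia (q and not p) or not q), w0
2. not Dia (q and not p), w0
3. q, w0
4. not (q and not p), w0
5. p, w0
Accessibility: w0Rw0
The negation has an open branch (countermodel exists).

Not valid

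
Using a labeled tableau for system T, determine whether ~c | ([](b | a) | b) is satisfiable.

Satisfiable

1. ~c | ([](b | a) | b), w0
2. [](b | a) | b, w0
3. b, w0
Accessibility: w0Rw0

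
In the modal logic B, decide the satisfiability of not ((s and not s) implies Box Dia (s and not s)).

No, unsatisfiable

1. not ((s and not s) implies Box Dia (s and not s)), u
2. s and not s, u   [neg-implies-rule on 1]
3. not Box Dia (s and not s), u   [neg-implies-rule on 1]
4. s, u   [and-rule on 2]
5. not s, u   [and-rule on 2]
Accessibility: uRu
Branch closes: s and not s both at u.
Every branch closes; the branch above is one of them.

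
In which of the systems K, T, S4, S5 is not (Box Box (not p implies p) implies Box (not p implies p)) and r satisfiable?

T-tableau for the formula:
1. not (Box Box (not p implies p) implies Box (not p implies p)) and r, u
2. not (Box Box (not p implies p) implies Box (not p implies p)), u
3. r, u
4. Box Box (not p implies p), u
5. not Box (not p implies p), u
6. Box (not p implies p), u
7. not p implies p, u
8. p, u
9. not (not p implies p), v
10. not p, v
11. Box (not p implies p), v
12. not p implies p, v
13. p, v
Accessibility: uRu, uRv, vRv
Branch closes: p and not p both at v.
Every branch closes (one shown): unsatisfiable in T, hence also in S4, S5 (every S4/S5-frame is a T-frame).
K-tableau for the formula:
1. not (Box Box (not p implies p) implies Box (not p implies p)) and r, u
2. not (Box Box (not p implies p) implies Box (not p implies p)), u
3. r, u
4. Box Box (not p implies p), u
5. not Box (not p implies p), u
6. not (not p implies p), v
7. not p, v
8. Box (not p implies p), v
Accessibility: uRv
Complete open branch: satisfiable in K.

K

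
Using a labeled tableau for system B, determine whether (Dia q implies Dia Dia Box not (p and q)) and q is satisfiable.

1. (Dia q implies Dia Dia Box not (p and q)) and q, w0
2. Dia q implies Dia Dia Box not (p and q), w0
3. q, w0
4. Dia Dia Box not (p and q), w0
5. Dia Box not (p and q), w1
6. Box not (p and q), w2
7. not (p and q), w1
8. not (p and q), w2
9. not q, w1
10. not q, w2
Accessibility: w0Rw0, w0Rw1, w1Rw0, w1Rw1, w1Rw2, w2Rw1, w2Rw2

Yes, satisfiable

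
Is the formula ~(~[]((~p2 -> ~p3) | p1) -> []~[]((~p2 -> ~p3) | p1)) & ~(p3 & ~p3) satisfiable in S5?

Unsatisfiable

1. ~(~[]((~p2 -> ~p3) | p1) -> []~[]((~p2 -> ~p3) | p1)) & ~(p3 & ~p3), w0
2. ~(~[]((~p2 -> ~p3) | p1) -> []~[]((~p2 -> ~p3) | p1)), w0   [&-rule on 1]
3. ~(p3 & ~p3), w0   [&-rule on 1]
4. ~[]((~p2 -> ~p3) | p1), w0   [~->-rule on 2]
5. ~[]~[]((~p2 -> ~p3) | p1), w0   [~->-rule on 2]
6. p3, w0   [~&-rule on 3 (branches; this branch)]
7. ~((~p2 -> ~p3) | p1), w1   [~[]-rule on 4: fresh world w1, w0Rw1]
8. ~(~p2 -> ~p3), w1   [~|-rule on 7]
9. ~p1, w1   [~|-rule on 7]
10. ~p2, w1   [~->-rule on 8]
11. p3, w1   [~->-rule on 8]
12. []((~p2 -> ~p3) | p1), w2   [~[]-rule on 5: fresh world w2, w0Rw2]
13. (~p2 -> ~p3) | p1, w0   [[]-rule on 12 via w2Rw0]
14. (~p2 -> ~p3) | p1, w1   [[]-rule on 12 via w2Rw1]
15. (~p2 -> ~p3) | p1, w2   [[]-rule on 12 via w2Rw2]
16. ~p2 -> ~p3, w0   [|-rule on 13 (branches; this branch)]
17. ~p2 -> ~p3, w1   [|-rule on 14 (branches; this branch)]
18. p1, w2   [|-rule on 15 (branches; this branch)]
19. p2, w0   [->-rule on 16 (branches; this branch)]
20. ~p3, w1   [->-rule on 17 (branches; this branch)]
Accessibility: w0Rw0, w0Rw1, w0Rw2, w1Rw0, w1Rw1, w1Rw2, w2Rw0, w2Rw1, w2Rw2
Branch closes: p3 and ~p3 both at w1.
(One branch shown.) All branches close.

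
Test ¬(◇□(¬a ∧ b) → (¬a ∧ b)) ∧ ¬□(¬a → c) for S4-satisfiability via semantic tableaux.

1. ¬(◇□(¬a ∧ b) → (¬a ∧ b)) ∧ ¬□(¬a → c), 0
2. ¬(◇□(¬a ∧ b) → (¬a ∧ b)), 0
3. ¬□(¬a → c), 0
4. ◇□(¬a ∧ b), 0
5. ¬(¬a ∧ b), 0
6. ¬b, 0
7. ¬(¬a → c), 1
8. ¬a, 1
9. ¬c, 1
10. □(¬a ∧ b), 2
11. ¬a ∧ b, 2
12. ¬a, 2
13. b, 2
Accessibility: 0R0, 0R1, 0R2, 1R1, 2R2

Satisfiable (open branch found)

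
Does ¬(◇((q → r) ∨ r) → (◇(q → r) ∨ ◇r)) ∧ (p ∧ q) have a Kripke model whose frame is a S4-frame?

1. ¬(◇((q → r) ∨ r) → (◇(q → r) ∨ ◇r)) ∧ (p ∧ q), 0
2. ¬(◇((q → r) ∨ r) → (◇(q → r) ∨ ◇r)), 0
3. p ∧ q, 0
4. ◇((q → r) ∨ r), 0
5. ¬(◇(q → r) ∨ ◇r), 0
6. p, 0
7. q, 0
8. ¬◇(q → r), 0
9. ¬◇r, 0
10. ¬(q → r), 0
11. ¬r, 0
12. (q → r) ∨ r, 1
13. ¬(q → r), 1
14. q, 1
15. ¬r, 1
16. q → r, 1
17. r, 1
Accessibility: 0R0, 0R1, 1R1
Branch closes: r and ¬r both at 1.
Every branch closes; the branch above is one of them.

No, unsatisfiable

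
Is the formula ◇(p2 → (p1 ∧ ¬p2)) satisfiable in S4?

1. ◇(p2 → (p1 ∧ ¬p2)), w0
2. p2 → (p1 ∧ ¬p2), w1
3. p1 ∧ ¬p2, w1
4. p1, w1
5. ¬p2, w1
Accessibility: w0Rw0, w0Rw1, w1Rw1

Yes, satisfiable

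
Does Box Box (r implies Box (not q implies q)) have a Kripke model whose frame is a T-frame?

Satisfiable

1. Box Box (r implies Box (not q implies q)), 0
2. Box (r implies Box (not q implies q)), 0   [Box-rule on 1 via 0R0]
3. r implies Box (not q implies q), 0   [Box-rule on 2 via 0R0]
4. Box (not q implies q), 0   [implies-rule on 3 (branches; this branch)]
5. not q implies q, 0   [Box-rule on 4 via 0R0]
6. q, 0   [implies-rule on 5 (branches; this branch)]
Accessibility: 0R0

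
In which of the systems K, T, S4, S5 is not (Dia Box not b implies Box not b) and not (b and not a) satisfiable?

K, T, S4

S4-tableau for the formula:
1. not (Dia Box not b implies Box not b) and not (b and not a), w0
2. not (Dia Box not b implies Box not b), w0   [and-rule on 1]
3. not (b and not a), w0   [and-rule on 1]
4. Dia Box not b, w0   [neg-implies-rule on 2]
5. not Box not b, w0   [neg-implies-rule on 2]
6. a, w0   [neg-and-rule on 3 (branches; this branch)]
7. Box not b, w1   [Dia-rule on 4: fresh world w1, w0Rw1]
8. not b, w1   [Box-rule on 7 via w1Rw1]
9. b, w2   [neg-Box-rule on 5: fresh world w2, w0Rw2]
Accessibility: w0Rw0, w0Rw1, w0Rw2, w1Rw1, w2Rw2
Complete open branch: satisfiable in S4, hence also in K, T (this S4-model is also a K-model and a T-model).
S5-tableau for the formula:
1. not (Dia Box not b implies Box not b) and not (b and not a), w0
2. not (Dia Box not b implies Box not b), w0   [and-rule on 1]
3. not (b and not a), w0   [and-rule on 1]
4. Dia Box not b, w0   [neg-implies-rule on 2]
5. not Box not b, w0   [neg-implies-rule on 2]
6. a, w0   [neg-and-rule on 3 (branches; this branch)]
7. Box not b, w1   [Dia-rule on 4: fresh world w1, w0Rw1]
8. not b, w0   [Box-rule on 7 via w1Rw0]
9. not b, w1   [Box-rule on 7 via w1Rw1]
10. b, w2   [neg-Box-rule on 5: fresh world w2, w0Rw2]
11. not b, w2   [Box-rule on 7 via w1Rw2]
Accessibility: w0Rw0, w0Rw1, w0Rw2, w1Rw0, w1Rw1, w1Rw2, w2Rw0, w2Rw1, w2Rw2
Branch closes: b and not b both at w2.
Every branch closes (one shown): unsatisfiable in S5.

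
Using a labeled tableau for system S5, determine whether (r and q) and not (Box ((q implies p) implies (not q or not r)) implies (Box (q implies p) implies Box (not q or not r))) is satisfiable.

Unsatisfiable (every branch closes)

1. (r and q) and not (Box ((q implies p) implies (not q or not r)) implies (Box (q implies p) implies Box (not q or not r))), 0
2. r and q, 0
3. not (Box ((q implies p) implies (not q or not r)) implies (Box (q implies p) implies Box (not q or not r))), 0
4. r, 0
5. q, 0
6. Box ((q implies p) implies (not q or not r)), 0
7. not (Box (q implies p) implies Box (not q or not r)), 0
8. Box (q implies p), 0
9. not Box (not q or not r), 0
10. (q implies p) implies (not q or not r), 0
11. q implies p, 0
12. not q or not r, 0
13. p, 0
14. not r, 0
Accessibility: 0R0
Branch closes: r and not r both at 0.
(One branch shown.) All branches close.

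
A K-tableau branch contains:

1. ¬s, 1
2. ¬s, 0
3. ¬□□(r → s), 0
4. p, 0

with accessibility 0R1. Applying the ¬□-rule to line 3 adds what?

a fresh world 2 with 0R2, and ¬□(r → s) at 2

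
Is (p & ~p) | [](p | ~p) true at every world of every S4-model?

Valid in S4

Tableau for the negation ~((p & ~p) | [](p | ~p)):
1. ~((p & ~p) | [](p | ~p)), u
2. ~(p & ~p), u   [~|-rule on 1]
3. ~[](p | ~p), u   [~|-rule on 1]
4. p, u   [~&-rule on 2 (branches; this branch)]
5. ~(p | ~p), v   [~[]-rule on 3: fresh world v, uRv]
6. ~p, v   [~|-rule on 5]
7. p, v   [~|-rule on 5]
Accessibility: uRu, uRv, vRv
Branch closes: p and ~p both at v.
All branches of the negation close; one closing branch shown above.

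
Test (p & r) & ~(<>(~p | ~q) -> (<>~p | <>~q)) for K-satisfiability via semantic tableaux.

Unsatisfiable

1. (p & r) & ~(<>(~p | ~q) -> (<>~p | <>~q)), w0
2. p & r, w0   [&-rule on 1]
3. ~(<>(~p | ~q) -> (<>~p | <>~q)), w0   [&-rule on 1]
4. p, w0   [&-rule on 2]
5. r, w0   [&-rule on 2]
6. <>(~p | ~q), w0   [~->-rule on 3]
7. ~(<>~p | <>~q), w0   [~->-rule on 3]
8. ~<>~p, w0   [~|-rule on 7]
9. ~<>~q, w0   [~|-rule on 7]
10. ~p | ~q, w1   [<>-rule on 6: fresh world w1, w0Rw1]
11. p, w1   [~<>-rule on 8 via w0Rw1]
12. q, w1   [~<>-rule on 9 via w0Rw1]
13. ~q, w1   [|-rule on 10 (branches; this branch)]
Accessibility: w0Rw1
Branch closes: q and ~q both at w1.
Every branch closes; the branch above is one of them.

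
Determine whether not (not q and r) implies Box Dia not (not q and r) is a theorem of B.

Valid in B

Tableau for the negation not (not (not q and r) implies Box Dia not (not q and r)):
1. not (not (not q and r) implies Box Dia not (not q and r)), w0
2. not (not q and r), w0   [neg-implies-rule on 1]
3. not Box Dia not (not q and r), w0   [neg-implies-rule on 1]
4. not r, w0   [neg-and-rule on 2 (branches; this branch)]
5. not Dia not (not q and r), w1   [neg-Box-rule on 3: fresh world w1, w0Rw1]
6. not q and r, w0   [neg-Dia-rule on 5 via w1Rw0]
7. not q, w0   [and-rule on 6]
8. r, w0   [and-rule on 6]
Accessibility: w0Rw0, w0Rw1, w1Rw0, w1Rw1
Branch closes: r and not r both at w0.
Every branch of the negation's tableau closes; the branch above is one of them.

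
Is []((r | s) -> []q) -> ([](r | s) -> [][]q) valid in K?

Valid

Tableau for the negation ~([]((r | s) -> []q) -> ([](r | s) -> [][]q)):
1. ~([]((r | s) -> []q) -> ([](r | s) -> [][]q)), u
2. []((r | s) -> []q), u
3. ~([](r | s) -> [][]q), u
4. [](r | s), u
5. ~[][]q, u
6. ~[]q, v
7. (r | s) -> []q, v
8. r | s, v
9. []q, v
10. s, v
11. ~q, w
12. q, w
Accessibility: uRv, vRw
Branch closes: q and ~q both at w.
Every branch of the negation's tableau closes; the branch above is one of them.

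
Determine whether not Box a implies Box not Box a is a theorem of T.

Invalid (countermodel exists)

Tableau for the negation not (not Box a implies Box not Box a):
1. not (not Box a implies Box not Box a), w0
2. not Box a, w0
3. not Box not Box a, w0
4. not a, w1
5. Box a, w2
6. a, w2
Accessibility: w0Rw0, w0Rw1, w0Rw2, w1Rw1, w2Rw2
The negation has an open branch (countermodel exists).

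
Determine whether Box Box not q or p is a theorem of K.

No, not valid

Tableau for the negation not (Box Box not q or p):
1. not (Box Box not q or p), w0
2. not Box Box not q, w0
3. not p, w0
4. not Box not q, w1
5. q, w2
Accessibility: w0Rw1, w1Rw2
The negation has an open branch (countermodel exists).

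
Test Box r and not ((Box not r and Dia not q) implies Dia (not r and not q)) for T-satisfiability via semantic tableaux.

1. Box r and not ((Box not r and Dia not q) implies Dia (not r and not q)), u
2. Box r, u
3. not ((Box not r and Dia not q) implies Dia (not r and not q)), u
4. Box not r and Dia not q, u
5. not Dia (not r and not q), u
6. Box not r, u
7. Dia not q, u
8. r, u
9. not (not r and not q), u
10. not r, u
Accessibility: uRu
Branch closes: r and not r both at u.
All branches of the tableau close; one closing branch shown above.

Unsatisfiable (every branch closes)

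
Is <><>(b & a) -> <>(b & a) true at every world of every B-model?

Tableau for the negation ~(<><>(b & a) -> <>(b & a)):
1. ~(<><>(b & a) -> <>(b & a)), w0
2. <><>(b & a), w0
3. ~<>(b & a), w0
4. ~(b & a), w0
5. ~a, w0
6. <>(b & a), w1
7. ~(b & a), w1
8. ~a, w1
9. b & a, w2
10. b, w2
11. a, w2
Accessibility: w0Rw0, w0Rw1, w1Rw0, w1Rw1, w1Rw2, w2Rw1, w2Rw2
The negation has an open branch (countermodel exists).

No, not valid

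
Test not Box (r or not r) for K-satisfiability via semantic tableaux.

1. not Box (r or not r), 0
2. not (r or not r), 1   [neg-Box-rule on 1: fresh world 1, 0R1]
3. not r, 1   [neg-or-rule on 2]
4. r, 1   [neg-or-rule on 2]
Accessibility: 0R1
Branch closes: r and not r both at 1.
Every branch closes; the branch above is one of them.

Unsatisfiable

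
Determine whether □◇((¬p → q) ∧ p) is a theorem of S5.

Not valid

Tableau for the negation ¬□◇((¬p → q) ∧ p):
1. ¬□◇((¬p → q) ∧ p), 0
2. ¬◇((¬p → q) ∧ p), 1   [¬□-rule on 1: fresh world 1, 0R1]
3. ¬((¬p → q) ∧ p), 0   [¬◇-rule on 2 via 1R0]
4. ¬((¬p → q) ∧ p), 1   [¬◇-rule on 2 via 1R1]
5. ¬p, 0   [¬∧-rule on 3 (branches; this branch)]
6. ¬p, 1   [¬∧-rule on 4 (branches; this branch)]
Accessibility: 0R0, 0R1, 1R0, 1R1
The negation has an open branch (countermodel exists).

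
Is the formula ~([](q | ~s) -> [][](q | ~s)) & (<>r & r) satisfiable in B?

Satisfiable (open branch found)

1. ~([](q | ~s) -> [][](q | ~s)) & (<>r & r), u
2. ~([](q | ~s) -> [][](q | ~s)), u   [&-rule on 1]
3. <>r & r, u   [&-rule on 1]
4. [](q | ~s), u   [~->-rule on 2]
5. ~[][](q | ~s), u   [~->-rule on 2]
6. <>r, u   [&-rule on 3]
7. r, u   [&-rule on 3]
8. q | ~s, u   [[]-rule on 4 via uRu]
9. ~s, u   [|-rule on 8 (branches; this branch)]
10. ~[](q | ~s), v   [~[]-rule on 5: fresh world v, uRv]
11. q | ~s, v   [[]-rule on 4 via uRv]
12. ~s, v   [|-rule on 11 (branches; this branch)]
13. r, w   [<>-rule on 6: fresh world w, uRw]
14. q | ~s, w   [[]-rule on 4 via uRw]
15. ~s, w   [|-rule on 14 (branches; this branch)]
16. ~(q | ~s), x   [~[]-rule on 10: fresh world x, vRx]
17. ~q, x   [~|-rule on 16]
18. s, x   [~|-rule on 16]
Accessibility: uRu, uRv, uRw, vRu, vRv, vRx, wRu, wRw, xRv, xRx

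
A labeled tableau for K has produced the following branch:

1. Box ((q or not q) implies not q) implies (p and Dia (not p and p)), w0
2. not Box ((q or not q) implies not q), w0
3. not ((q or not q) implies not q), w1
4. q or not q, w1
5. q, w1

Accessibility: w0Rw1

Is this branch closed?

There is no literal clash: for every atom and world, at most one sign appears.

Not closed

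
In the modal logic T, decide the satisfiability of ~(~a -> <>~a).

1. ~(~a -> <>~a), 0
2. ~a, 0
3. ~<>~a, 0
4. a, 0
Accessibility: 0R0
Branch closes: a and ~a both at 0.
All branches of the tableau close; one closing branch shown above.

Unsatisfiable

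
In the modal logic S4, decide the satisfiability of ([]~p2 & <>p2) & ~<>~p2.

1. ([]~p2 & <>p2) & ~<>~p2, 0
2. []~p2 & <>p2, 0
3. ~<>~p2, 0
4. []~p2, 0
5. <>p2, 0
6. p2, 0
7. ~p2, 0
Accessibility: 0R0
Branch closes: p2 and ~p2 both at 0.
All branches of the tableau close; one closing branch shown above.

No, unsatisfiable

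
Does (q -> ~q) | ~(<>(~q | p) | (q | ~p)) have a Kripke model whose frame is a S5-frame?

1. (q -> ~q) | ~(<>(~q | p) | (q | ~p)), u
2. q -> ~q, u
3. ~q, u
Accessibility: uRu

Satisfiable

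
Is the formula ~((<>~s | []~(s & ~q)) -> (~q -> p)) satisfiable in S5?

1. ~((<>~s | []~(s & ~q)) -> (~q -> p)), w0
2. <>~s | []~(s & ~q), w0
3. ~(~q -> p), w0
4. ~q, w0
5. ~p, w0
6. []~(s & ~q), w0
7. ~(s & ~q), w0
8. ~s, w0
Accessibility: w0Rw0

Satisfiable (open branch found)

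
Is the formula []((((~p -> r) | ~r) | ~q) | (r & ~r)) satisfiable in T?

Satisfiable

1. []((((~p -> r) | ~r) | ~q) | (r & ~r)), u
2. (((~p -> r) | ~r) | ~q) | (r & ~r), u   [[]-rule on 1 via uRu]
3. ((~p -> r) | ~r) | ~q, u   [|-rule on 2 (branches; this branch)]
4. ~q, u   [|-rule on 3 (branches; this branch)]
Accessibility: uRu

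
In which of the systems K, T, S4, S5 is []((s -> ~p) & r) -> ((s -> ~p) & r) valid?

K-tableau for the negation ~([]((s -> ~p) & r) -> ((s -> ~p) & r)):
1. ~([]((s -> ~p) & r) -> ((s -> ~p) & r)), 0
2. []((s -> ~p) & r), 0
3. ~((s -> ~p) & r), 0
4. ~r, 0
Complete open branch: countermodel on a K-frame, so not valid in K.
T-tableau for the negation ~([]((s -> ~p) & r) -> ((s -> ~p) & r)):
1. ~([]((s -> ~p) & r) -> ((s -> ~p) & r)), 0
2. []((s -> ~p) & r), 0
3. ~((s -> ~p) & r), 0
4. (s -> ~p) & r, 0
5. s -> ~p, 0
6. r, 0
7. ~(s -> ~p), 0
8. s, 0
9. p, 0
10. ~p, 0
Accessibility: 0R0
Branch closes: p and ~p both at 0.
Every branch closes (one shown): valid in T, hence also in S4, S5 (every theorem of T is a theorem of S4 and S5).

T, S4, S5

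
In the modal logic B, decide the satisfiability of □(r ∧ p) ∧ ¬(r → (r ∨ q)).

Unsatisfiable

1. □(r ∧ p) ∧ ¬(r → (r ∨ q)), 0
2. □(r ∧ p), 0
3. ¬(r → (r ∨ q)), 0
4. r, 0
5. ¬(r ∨ q), 0
6. ¬r, 0
7. ¬q, 0
Accessibility: 0R0
Branch closes: r and ¬r both at 0.
Every branch closes; the branch above is one of them.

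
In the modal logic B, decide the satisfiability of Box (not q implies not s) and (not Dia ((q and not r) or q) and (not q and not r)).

Satisfiable (open branch found)

1. Box (not q implies not s) and (not Dia ((q and not r) or q) and (not q and not r)), w0
2. Box (not q implies not s), w0   [and-rule on 1]
3. not Dia ((q and not r) or q) and (not q and not r), w0   [and-rule on 1]
4. not Dia ((q and not r) or q), w0   [and-rule on 3]
5. not q and not r, w0   [and-rule on 3]
6. not q, w0   [and-rule on 5]
7. not r, w0   [and-rule on 5]
8. not q implies not s, w0   [Box-rule on 2 via w0Rw0]
9. not ((q and not r) or q), w0   [neg-Dia-rule on 4 via w0Rw0]
10. not (q and not r), w0   [neg-or-rule on 9]
11. not s, w0   [implies-rule on 8 (branches; this branch)]
Accessibility: w0Rw0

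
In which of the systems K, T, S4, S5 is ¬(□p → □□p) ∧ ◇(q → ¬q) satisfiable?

T-tableau for the formula:
1. ¬(□p → □□p) ∧ ◇(q → ¬q), u
2. ¬(□p → □□p), u
3. ◇(q → ¬q), u
4. □p, u
5. ¬□□p, u
6. p, u
7. q → ¬q, v
8. p, v
9. ¬q, v
10. ¬□p, w
11. p, w
12. ¬p, x
Accessibility: uRu, uRv, uRw, vRv, wRw, wRx, xRx
Complete open branch: satisfiable in T, hence also in K (this T-model is also a K-model).
S4-tableau for the formula:
1. ¬(□p → □□p) ∧ ◇(q → ¬q), u
2. ¬(□p → □□p), u
3. ◇(q → ¬q), u
4. □p, u
5. ¬□□p, u
6. p, u
7. q → ¬q, v
8. p, v
9. ¬q, v
10. ¬□p, w
11. p, w
12. ¬p, x
13. p, x
Accessibility: uRu, uRv, uRw, uRx, vRv, wRw, wRx, xRx
Branch closes: p and ¬p both at x.
Every branch closes (one shown): unsatisfiable in S4, hence also in S5 (every S5-frame is an S4-frame).

K, T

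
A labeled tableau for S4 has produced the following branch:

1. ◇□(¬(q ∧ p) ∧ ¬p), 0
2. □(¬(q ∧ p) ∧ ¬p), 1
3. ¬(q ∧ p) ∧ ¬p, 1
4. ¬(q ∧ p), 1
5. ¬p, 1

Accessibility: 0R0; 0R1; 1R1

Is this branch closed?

There is no literal clash: for every atom and world, at most one sign appears.

Open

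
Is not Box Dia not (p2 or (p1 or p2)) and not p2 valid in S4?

Tableau for the negation not (not Box Dia not (p2 or (p1 or p2)) and not p2):
1. not (not Box Dia not (p2 or (p1 or p2)) and not p2), w0
2. p2, w0
Accessibility: w0Rw0
The negation has an open branch (countermodel exists).

No, not valid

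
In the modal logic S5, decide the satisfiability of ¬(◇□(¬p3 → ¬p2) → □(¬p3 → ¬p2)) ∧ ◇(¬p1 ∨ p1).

No, unsatisfiable

1. ¬(◇□(¬p3 → ¬p2) → □(¬p3 → ¬p2)) ∧ ◇(¬p1 ∨ p1), w0
2. ¬(◇□(¬p3 → ¬p2) → □(¬p3 → ¬p2)), w0   [∧-rule on 1]
3. ◇(¬p1 ∨ p1), w0   [∧-rule on 1]
4. ◇□(¬p3 → ¬p2), w0   [¬→-rule on 2]
5. ¬□(¬p3 → ¬p2), w0   [¬→-rule on 2]
6. ¬p1 ∨ p1, w1   [◇-rule on 3: fresh world w1, w0Rw1]
7. p1, w1   [∨-rule on 6 (branches; this branch)]
8. □(¬p3 → ¬p2), w2   [◇-rule on 4: fresh world w2, w0Rw2]
9. ¬p3 → ¬p2, w0   [□-rule on 8 via w2Rw0]
10. ¬p3 → ¬p2, w1   [□-rule on 8 via w2Rw1]
11. ¬p3 → ¬p2, w2   [□-rule on 8 via w2Rw2]
12. ¬p2, w0   [→-rule on 9 (branches; this branch)]
13. ¬p2, w1   [→-rule on 10 (branches; this branch)]
14. ¬p2, w2   [→-rule on 11 (branches; this branch)]
15. ¬(¬p3 → ¬p2), w3   [¬□-rule on 5: fresh world w3, w0Rw3]
16. ¬p3, w3   [¬→-rule on 15]
17. p2, w3   [¬→-rule on 15]
18. ¬p3 → ¬p2, w3   [□-rule on 8 via w2Rw3]
19. ¬p2, w3   [→-rule on 18 (branches; this branch)]
Accessibility: w0Rw0, w0Rw1, w0Rw2, w0Rw3, w1Rw0, w1Rw1, w1Rw2, w1Rw3, w2Rw0, w2Rw1, w2Rw2, w2Rw3, w3Rw0, w3Rw1, w3Rw2, w3Rw3
Branch closes: p2 and ¬p2 both at w3.
All branches of the tableau close; one closing branch shown above.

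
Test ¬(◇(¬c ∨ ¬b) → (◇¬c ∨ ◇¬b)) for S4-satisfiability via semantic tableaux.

Unsatisfiable (every branch closes)

1. ¬(◇(¬c ∨ ¬b) → (◇¬c ∨ ◇¬b)), 0
2. ◇(¬c ∨ ¬b), 0
3. ¬(◇¬c ∨ ◇¬b), 0
4. ¬◇¬c, 0
5. ¬◇¬b, 0
6. c, 0
7. b, 0
8. ¬c ∨ ¬b, 1
9. c, 1
10. b, 1
11. ¬b, 1
Accessibility: 0R0, 0R1, 1R1
Branch closes: b and ¬b both at 1.
(One branch shown.) All branches close.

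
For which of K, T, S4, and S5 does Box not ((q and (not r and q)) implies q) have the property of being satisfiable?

K

T-tableau for the formula:
1. Box not ((q and (not r and q)) implies q), u
2. not ((q and (not r and q)) implies q), u   [Box-rule on 1 via uRu]
3. q and (not r and q), u   [neg-implies-rule on 2]
4. not q, u   [neg-implies-rule on 2]
5. q, u   [and-rule on 3]
6. not r and q, u   [and-rule on 3]
Accessibility: uRu
Branch closes: q and not q both at u.
Every branch closes (one shown): unsatisfiable in T, hence also in S4, S5 (every S4/S5-frame is a T-frame).
K-tableau for the formula:
1. Box not ((q and (not r and q)) implies q), u
Complete open branch: satisfiable in K.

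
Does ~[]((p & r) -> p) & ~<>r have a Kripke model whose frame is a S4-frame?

1. ~[]((p & r) -> p) & ~<>r, w0
2. ~[]((p & r) -> p), w0   [&-rule on 1]
3. ~<>r, w0   [&-rule on 1]
4. ~r, w0   [~<>-rule on 3 via w0Rw0]
5. ~((p & r) -> p), w1   [~[]-rule on 2: fresh world w1, w0Rw1]
6. p & r, w1   [~->-rule on 5]
7. ~p, w1   [~->-rule on 5]
8. p, w1   [&-rule on 6]
9. r, w1   [&-rule on 6]
Accessibility: w0Rw0, w0Rw1, w1Rw1
Branch closes: p and ~p both at w1.
(One branch shown.) All branches close.

Unsatisfiable (every branch closes)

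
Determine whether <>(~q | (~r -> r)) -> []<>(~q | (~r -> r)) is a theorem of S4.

Tableau for the negation ~(<>(~q | (~r -> r)) -> []<>(~q | (~r -> r))):
1. ~(<>(~q | (~r -> r)) -> []<>(~q | (~r -> r))), 0
2. <>(~q | (~r -> r)), 0
3. ~[]<>(~q | (~r -> r)), 0
4. ~q | (~r -> r), 1
5. ~r -> r, 1
6. r, 1
7. ~<>(~q | (~r -> r)), 2
8. ~(~q | (~r -> r)), 2
9. q, 2
10. ~(~r -> r), 2
11. ~r, 2
Accessibility: 0R0, 0R1, 0R2, 1R1, 2R2
The negation has an open branch (countermodel exists).

No, not valid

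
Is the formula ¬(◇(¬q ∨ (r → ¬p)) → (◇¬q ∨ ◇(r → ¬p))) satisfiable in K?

1. ¬(◇(¬q ∨ (r → ¬p)) → (◇¬q ∨ ◇(r → ¬p))), 0
2. ◇(¬q ∨ (r → ¬p)), 0
3. ¬(◇¬q ∨ ◇(r → ¬p)), 0
4. ¬◇¬q, 0
5. ¬◇(r → ¬p), 0
6. ¬q ∨ (r → ¬p), 1
7. q, 1
8. ¬(r → ¬p), 1
9. r, 1
10. p, 1
11. r → ¬p, 1
12. ¬p, 1
Accessibility: 0R1
Branch closes: p and ¬p both at 1.
All branches of the tableau close; one closing branch shown above.

Unsatisfiable (every branch closes)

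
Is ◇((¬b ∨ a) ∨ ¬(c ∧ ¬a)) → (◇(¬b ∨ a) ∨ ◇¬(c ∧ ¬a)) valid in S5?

Yes, valid

Tableau for the negation ¬(◇((¬b ∨ a) ∨ ¬(c ∧ ¬a)) → (◇(¬b ∨ a) ∨ ◇¬(c ∧ ¬a))):
1. ¬(◇((¬b ∨ a) ∨ ¬(c ∧ ¬a)) → (◇(¬b ∨ a) ∨ ◇¬(c ∧ ¬a))), u
2. ◇((¬b ∨ a) ∨ ¬(c ∧ ¬a)), u   [¬→-rule on 1]
3. ¬(◇(¬b ∨ a) ∨ ◇¬(c ∧ ¬a)), u   [¬→-rule on 1]
4. ¬◇(¬b ∨ a), u   [¬∨-rule on 3]
5. ¬◇¬(c ∧ ¬a), u   [¬∨-rule on 3]
6. ¬(¬b ∨ a), u   [¬◇-rule on 4 via uRu]
7. b, u   [¬∨-rule on 6]
8. ¬a, u   [¬∨-rule on 6]
9. c ∧ ¬a, u   [¬◇-rule on 5 via uRu]
10. c, u   [∧-rule on 9]
11. (¬b ∨ a) ∨ ¬(c ∧ ¬a), v   [◇-rule on 2: fresh world v, uRv]
12. ¬(¬b ∨ a), v   [¬◇-rule on 4 via uRv]
13. b, v   [¬∨-rule on 12]
14. ¬a, v   [¬∨-rule on 12]
15. c ∧ ¬a, v   [¬◇-rule on 5 via uRv]
16. c, v   [∧-rule on 15]
17. ¬(c ∧ ¬a), v   [∨-rule on 11 (branches; this branch)]
18. a, v   [¬∧-rule on 17 (branches; this branch)]
Accessibility: uRu, uRv, vRu, vRv
Branch closes: a and ¬a both at v.
Every branch of the negation's tableau closes; the branch above is one of them.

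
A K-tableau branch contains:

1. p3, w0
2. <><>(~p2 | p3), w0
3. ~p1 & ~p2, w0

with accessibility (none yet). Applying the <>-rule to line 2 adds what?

a fresh world w1 with w0Rw1, and <>(~p2 | p3) at w1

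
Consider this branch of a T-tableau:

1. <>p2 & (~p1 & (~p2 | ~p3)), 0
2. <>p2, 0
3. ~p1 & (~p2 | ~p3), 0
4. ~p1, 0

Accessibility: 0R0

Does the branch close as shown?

Open

There is no literal clash: for every atom and world, at most one sign appears.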